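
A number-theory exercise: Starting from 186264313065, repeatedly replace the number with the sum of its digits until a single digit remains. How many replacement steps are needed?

186264313065 → 45 → 9 (2 steps)

2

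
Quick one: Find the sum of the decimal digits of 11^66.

325

11^66 = 539407797827634189900210968137750826278309533633974732577186113975161
Sum of its 69 digits: 325.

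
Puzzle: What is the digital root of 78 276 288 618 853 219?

7+8+2+7+6+2+8+8+6+1+8+8+5+3+2+1+9 = 91
9+1 = 10
1+0 = 1

1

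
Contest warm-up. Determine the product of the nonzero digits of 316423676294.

7838208

3×1×6×4×2×3×6×7×6×2×9×4 = 7838208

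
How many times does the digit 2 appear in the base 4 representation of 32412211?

32412211 in base 4 is 1323221020303.
The digit 2 appears 4 times.

4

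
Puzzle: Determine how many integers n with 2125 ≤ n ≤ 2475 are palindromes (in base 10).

The integers in [2125, 2475] that are palindromes (in base 10): 2222, 2332, 2442.
3 qualify.

3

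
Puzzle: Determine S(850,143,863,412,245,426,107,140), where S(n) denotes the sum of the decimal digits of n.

8+5+0+1+4+3+8+6+3+4+1+2+2+4+5+4+2+6+1+0+7+1+4+0 = 81

81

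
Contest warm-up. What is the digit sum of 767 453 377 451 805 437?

86

7+6+7+4+5+3+3+7+7+4+5+1+8+0+5+4+3+7 = 86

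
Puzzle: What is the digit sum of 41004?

4+1+0+0+4 = 9

9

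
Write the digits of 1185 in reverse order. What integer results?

Reversing 1185 gives 5811.

5811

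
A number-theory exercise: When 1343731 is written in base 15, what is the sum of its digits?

25

1343731 in base 15 is 1B8221.
Digit sum: 1+11+8+2+2+1 = 25.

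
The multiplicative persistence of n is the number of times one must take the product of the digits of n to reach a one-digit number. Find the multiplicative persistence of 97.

97 → 63 → 18 → 8 (3 steps)

3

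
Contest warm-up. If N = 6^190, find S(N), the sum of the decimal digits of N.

6^190 = 7058908832138275137441714381256286693952479239872708826426845298355115586433310071056455419650766360631319160429065827330547002683245509727355928576
Sum of its 148 digits: 657.

657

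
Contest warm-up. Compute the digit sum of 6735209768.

6+7+3+5+2+0+9+7+6+8 = 53

53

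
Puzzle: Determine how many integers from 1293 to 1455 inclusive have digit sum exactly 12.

The integers in [1293, 1455] that have digit sum exactly 12: 1308, 1317, 1326, 1335, 1344, 1353, …, 1443, 1452.
15 qualify.

15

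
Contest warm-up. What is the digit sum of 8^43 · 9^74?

513

8^43 · 9^74 = 27977901649165605858805939234946172631335722473339489169867064676834922426810312678605175481171552991268831232
Sum of its 110 digits: 513.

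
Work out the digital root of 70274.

7+0+2+7+4 = 20
2+0 = 2

2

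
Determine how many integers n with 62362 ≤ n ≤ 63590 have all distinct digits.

433

The integers in [62362, 63590] that have all distinct digits: 62370, 62371, 62374, 62375, 62378, 62379, …, 63589, 63590.
433 qualify.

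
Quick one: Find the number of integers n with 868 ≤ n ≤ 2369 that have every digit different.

The integers in [868, 2369] that have every digit different: 869, 870, 871, 872, 873, 874, …, 2368, 2369.
740 qualify.

740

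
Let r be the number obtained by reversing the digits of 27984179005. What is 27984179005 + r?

78081327977

Reverse of 27984179005 is 50097148972.
27984179005 + 50097148972 = 78081327977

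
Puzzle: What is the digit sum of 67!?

369

67! = 36471110918188685288249859096605464427167635314049524593701628500267962436943872000000000000000
Sum of its 95 digits: 369.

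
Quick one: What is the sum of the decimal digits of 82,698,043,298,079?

75

8+2+6+9+8+0+4+3+2+9+8+0+7+9 = 75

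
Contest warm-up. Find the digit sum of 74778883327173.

75

7+4+7+7+8+8+8+3+3+2+7+1+7+3 = 75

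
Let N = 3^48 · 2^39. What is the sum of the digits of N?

171

3^48 · 2^39 = 43852065834676869609545334226157568
Sum of its 35 digits: 171.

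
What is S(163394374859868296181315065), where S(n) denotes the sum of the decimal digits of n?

1+6+3+3+9+4+3+7+4+8+5+9+8+6+8+2+9+6+1+8+1+3+1+5+0+6+5 = 131

131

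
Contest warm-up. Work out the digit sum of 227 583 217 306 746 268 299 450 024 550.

2+2+7+5+8+3+2+1+7+3+0+6+7+4+6+2+6+8+2+9+9+4+5+0+0+2+4+5+5+0 = 124

124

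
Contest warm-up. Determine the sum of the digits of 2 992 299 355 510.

61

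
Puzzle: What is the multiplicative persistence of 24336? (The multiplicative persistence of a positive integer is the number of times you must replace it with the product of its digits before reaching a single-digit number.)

3

24336 → 432 → 24 → 8 (3 steps)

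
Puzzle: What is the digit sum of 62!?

306

62! = 31469973260387937525653122354950764088012280797258232192163168247821107200000000000000
Sum of its 86 digits: 306.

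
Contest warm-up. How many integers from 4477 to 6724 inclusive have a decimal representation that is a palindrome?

22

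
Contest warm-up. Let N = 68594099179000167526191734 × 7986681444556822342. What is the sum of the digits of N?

68594099179000167526191734 × 7986681444556822342 = 547839219119010999406558056424310323666921028
Sum of its 45 digits: 188.

188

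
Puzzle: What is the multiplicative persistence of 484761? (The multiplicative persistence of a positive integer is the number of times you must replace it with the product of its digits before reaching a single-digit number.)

484761 → 5376 → 630 → 0 (3 steps)

3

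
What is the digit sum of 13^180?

13^180 = 323447214384769666611234037938095486001772740213687263387777429474996281148713429391484608417392848481444616706499567949929414066210226414733647839904525852998787120588520973053349626114475820878789201
Sum of its 201 digits: 946.

946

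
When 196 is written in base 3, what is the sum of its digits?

196 in base 3 is 21021.
Digit sum: 2+1+0+2+1 = 6.

6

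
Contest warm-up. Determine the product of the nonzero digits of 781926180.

48384

7×8×1×9×2×6×1×8 = 48384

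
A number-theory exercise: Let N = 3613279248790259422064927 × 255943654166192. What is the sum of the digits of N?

3613279248790259422064927 × 255943654166192 = 924795894458252181006176435495072347984
Sum of its 39 digits: 187.

187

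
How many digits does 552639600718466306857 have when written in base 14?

552639600718466306857 in base 14 is 141A57AA6446C5C3797, which has 19 digits.

19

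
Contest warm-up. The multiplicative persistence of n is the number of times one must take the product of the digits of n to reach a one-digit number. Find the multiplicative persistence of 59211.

2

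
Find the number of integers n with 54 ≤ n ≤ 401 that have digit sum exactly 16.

18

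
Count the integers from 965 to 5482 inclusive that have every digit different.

2304

The integers in [965, 5482] that have every digit different: 965, 967, 968, 970, 971, 972, …, 5481, 5482.
2304 qualify.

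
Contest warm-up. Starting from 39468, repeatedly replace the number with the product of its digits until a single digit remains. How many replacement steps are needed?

39468 → 5184 → 160 → 0 (3 steps)

3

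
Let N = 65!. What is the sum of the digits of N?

351

65! = 8247650592082470666723170306785496252186258551345437492922123134388955774976000000000000000
Sum of its 91 digits: 351.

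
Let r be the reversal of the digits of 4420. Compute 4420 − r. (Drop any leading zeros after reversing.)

Reverse of 4420 is 244.
4420 − 244 = 4176

4176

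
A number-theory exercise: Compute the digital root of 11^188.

The digital root of n equals n mod 9 (or 9 when 9 | n), so we need 11^188 mod 9.
11^188 ≡ 4 (mod 9), so the digital root is 4.

4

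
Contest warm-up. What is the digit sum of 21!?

63

21! = 51090942171709440000
Sum of its 20 digits: 63.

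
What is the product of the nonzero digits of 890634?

5184

8×9×6×3×4 = 5184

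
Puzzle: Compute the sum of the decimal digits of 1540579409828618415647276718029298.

165

1+5+4+0+5+7+9+4+0+9+8+2+8+6+1+8+4+1+5+6+4+7+2+7+6+7+1+8+0+2+9+2+9+8 = 165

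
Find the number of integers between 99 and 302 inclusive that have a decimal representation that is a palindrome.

21

The integers in [99, 302] that have a decimal representation that is a palindrome: 99, 101, 111, 121, 131, 141, …, 282, 292.
21 qualify.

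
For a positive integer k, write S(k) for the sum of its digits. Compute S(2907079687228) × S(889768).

3082

S(2907079687228) = 2+9+0+7+0+7+9+6+8+7+2+2+8 = 67.
S(889768) = 8+8+9+7+6+8 = 46.
67 · 46 = 3082.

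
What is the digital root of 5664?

3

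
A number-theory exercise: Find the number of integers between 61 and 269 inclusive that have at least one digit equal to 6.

47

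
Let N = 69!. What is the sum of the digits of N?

69! = 171122452428141311372468338881272839092270544893520369393648040923257279754140647424000000000000000
Sum of its 99 digits: 351.

351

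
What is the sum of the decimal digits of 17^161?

17^161 = 1265541356237132362997561656762229414396436280711026374936433754290150951792949220796478860193343623297043758288761508506330239075400844022181908945642285766883574035519162211914437674210411337177617
Sum of its 199 digits: 854.

854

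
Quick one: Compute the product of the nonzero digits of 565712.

5×6×5×7×1×2 = 2100

2100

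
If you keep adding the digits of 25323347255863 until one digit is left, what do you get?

2+5+3+2+3+3+4+7+2+5+5+8+6+3 = 58
5+8 = 13
1+3 = 4

4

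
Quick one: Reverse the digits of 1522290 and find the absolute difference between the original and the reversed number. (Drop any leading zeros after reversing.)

600039

Reverse of 1522290 is 922251.
|1522290 − 922251| = 600039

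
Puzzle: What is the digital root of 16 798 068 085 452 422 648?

1+6+7+9+8+0+6+8+0+8+5+4+5+2+4+2+2+6+4+8 = 95
9+5 = 14
1+4 = 5

5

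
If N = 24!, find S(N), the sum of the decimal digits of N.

24! = 620448401733239439360000
Sum of its 24 digits: 81.

81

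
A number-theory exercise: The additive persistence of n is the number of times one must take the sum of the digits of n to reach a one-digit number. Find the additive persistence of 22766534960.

22766534960 → 50 → 5 (2 steps)

2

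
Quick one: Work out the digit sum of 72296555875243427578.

7+2+2+9+6+5+5+5+8+7+5+2+4+3+4+2+7+5+7+8 = 103

103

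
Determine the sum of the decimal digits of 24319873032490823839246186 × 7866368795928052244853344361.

228

24319873032490823839246186 × 7866368795928052244853344361 = 191309090343717950535239714359099002493206487313857146
Sum of its 54 digits: 228.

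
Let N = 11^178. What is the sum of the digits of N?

11^178 = 233290985735628574771553105603298049722910150779438188710688145549549083518975740480663061638639633476100897013485981010563604515686537966613714558926634949087465684780460966676028753081
Sum of its 186 digits: 871.

871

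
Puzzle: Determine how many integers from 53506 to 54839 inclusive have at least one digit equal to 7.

413

The integers in [53506, 54839] that have at least one digit equal to 7: 53507, 53517, 53527, 53537, 53547, 53557, …, 54827, 54837.
413 qualify.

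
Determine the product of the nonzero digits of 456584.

4×5×6×5×8×4 = 19200

19200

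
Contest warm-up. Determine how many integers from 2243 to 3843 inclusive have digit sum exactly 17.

131

The integers in [2243, 3843] that have digit sum exactly 17: 2249, 2258, 2267, 2276, 2285, 2294, …, 3833, 3842.
131 qualify.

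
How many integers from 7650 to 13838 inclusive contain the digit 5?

1663

The integers in [7650, 13838] that contain the digit 5: 7650, 7651, 7652, 7653, 7654, 7655, …, 13825, 13835.
1663 qualify.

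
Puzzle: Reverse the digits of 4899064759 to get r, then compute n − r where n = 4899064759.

-4675545225

Reverse of 4899064759 is 9574609984.
4899064759 − 9574609984 = -4675545225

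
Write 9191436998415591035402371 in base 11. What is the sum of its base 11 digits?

9191436998415591035402371 in base 11 is A2A0538107754296989A6A28.
Digit sum: 10+2+10+0+5+3+8+1+0+7+7+5+4+2+9+6+9+8+9+10+6+10+2+8 = 141.

141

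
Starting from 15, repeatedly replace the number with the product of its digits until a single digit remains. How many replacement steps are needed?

1

15 → 5 (1 step)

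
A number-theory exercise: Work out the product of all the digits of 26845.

1920

2×6×8×4×5 = 1920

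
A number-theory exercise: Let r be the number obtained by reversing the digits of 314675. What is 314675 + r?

Reverse of 314675 is 576413.
314675 + 576413 = 891088

891088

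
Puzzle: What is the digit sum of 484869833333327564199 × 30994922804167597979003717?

207

484869833333327564199 × 30994922804167597979003717 = 15028503054236097056939893888271245132377127683
Sum of its 47 digits: 207.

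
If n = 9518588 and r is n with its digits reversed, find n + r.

18376747

Reverse of 9518588 is 8858159.
9518588 + 8858159 = 18376747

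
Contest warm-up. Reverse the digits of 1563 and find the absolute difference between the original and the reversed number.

2088

Reverse of 1563 is 3651.
|1563 − 3651| = 2088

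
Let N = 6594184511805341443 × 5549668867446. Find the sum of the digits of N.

6594184511805341443 × 5549668867446 = 36595540491360703662787137364578
Sum of its 32 digits: 150.

150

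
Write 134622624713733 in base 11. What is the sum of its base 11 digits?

63

134622624713733 in base 11 is 39993153056712.
Digit sum: 3+9+9+9+3+1+5+3+0+5+6+7+1+2 = 63.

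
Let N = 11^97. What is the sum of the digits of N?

11^97 = 103535780163953945786013051631026572323548694215165037063459636004169686022181124545004627721606706571
Sum of its 102 digits: 398.

398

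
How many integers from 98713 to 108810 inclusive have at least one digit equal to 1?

9135

The integers in [98713, 108810] that have at least one digit equal to 1: 98713, 98714, 98715, 98716, 98717, 98718, …, 108809, 108810.
9135 qualify.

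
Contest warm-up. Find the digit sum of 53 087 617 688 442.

5+3+0+8+7+6+1+7+6+8+8+4+4+2 = 69

69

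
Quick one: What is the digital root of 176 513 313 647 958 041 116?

1+7+6+5+1+3+3+1+3+6+4+7+9+5+8+0+4+1+1+1+6 = 82
8+2 = 10
1+0 = 1

1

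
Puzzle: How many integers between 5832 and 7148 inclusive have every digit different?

676

The integers in [5832, 7148] that have every digit different: 5832, 5834, 5836, 5837, 5839, 5840, …, 7146, 7148.
676 qualify.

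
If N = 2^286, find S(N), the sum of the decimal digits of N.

2^286 = 124330809102446660538845562036705210025114037699336929360115994223289874253133343883264
Sum of its 87 digits: 349.

349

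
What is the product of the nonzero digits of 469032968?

559872

4×6×9×3×2×9×6×8 = 559872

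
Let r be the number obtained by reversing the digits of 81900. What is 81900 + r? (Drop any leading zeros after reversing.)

Reverse of 81900 is 918.
81900 + 918 = 82818

82818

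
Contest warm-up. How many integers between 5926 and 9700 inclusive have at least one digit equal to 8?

1692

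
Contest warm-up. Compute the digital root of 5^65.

The digital root of n equals n mod 9 (or 9 when 9 | n), so we need 5^65 mod 9.
5^65 ≡ 2 (mod 9), so the digital root is 2.

2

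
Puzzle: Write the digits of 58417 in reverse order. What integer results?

Reversing 58417 gives 71485.

71485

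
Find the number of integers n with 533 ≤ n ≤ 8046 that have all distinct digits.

The integers in [533, 8046] that have all distinct digits: 534, 536, 537, 538, 539, 540, …, 8045, 8046.
3887 qualify.

3887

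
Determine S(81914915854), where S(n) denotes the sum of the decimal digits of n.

55

8+1+9+1+4+9+1+5+8+5+4 = 55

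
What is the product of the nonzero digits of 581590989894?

5×8×1×5×9×9×8×9×8×9×4 = 335923200

335923200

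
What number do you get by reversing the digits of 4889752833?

Reversing 4889752833 gives 3382579884.

3382579884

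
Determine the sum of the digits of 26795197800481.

2+6+7+9+5+1+9+7+8+0+0+4+8+1 = 67

67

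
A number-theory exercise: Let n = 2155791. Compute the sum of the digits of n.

30

2+1+5+5+7+9+1 = 30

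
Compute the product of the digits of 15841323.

2880

1×5×8×4×1×3×2×3 = 2880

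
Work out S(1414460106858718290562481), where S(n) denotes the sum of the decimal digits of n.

101

1+4+1+4+4+6+0+1+0+6+8+5+8+7+1+8+2+9+0+5+6+2+4+8+1 = 101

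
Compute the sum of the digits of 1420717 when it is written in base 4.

19

1420717 in base 4 is 11122312231.
Digit sum: 1+1+1+2+2+3+1+2+2+3+1 = 19.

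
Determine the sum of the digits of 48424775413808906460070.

97

4+8+4+2+4+7+7+5+4+1+3+8+0+8+9+0+6+4+6+0+0+7+0 = 97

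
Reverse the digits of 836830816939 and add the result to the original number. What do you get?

Reverse of 836830816939 is 939618038638.
836830816939 + 939618038638 = 1776448855577

1776448855577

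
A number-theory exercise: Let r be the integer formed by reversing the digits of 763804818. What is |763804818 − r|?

Reverse of 763804818 is 818408367.
|763804818 − 818408367| = 54603549

54603549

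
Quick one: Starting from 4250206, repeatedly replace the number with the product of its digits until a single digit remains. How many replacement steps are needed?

4250206 → 0 (1 step)

1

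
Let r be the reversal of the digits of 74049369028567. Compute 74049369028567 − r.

-2532727365480

Reverse of 74049369028567 is 76582096394047.
74049369028567 − 76582096394047 = -2532727365480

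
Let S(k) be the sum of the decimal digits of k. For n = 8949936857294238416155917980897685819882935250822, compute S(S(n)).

15

First digit sum: 267.
2+6+7 = 15.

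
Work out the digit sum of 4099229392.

4+0+9+9+2+2+9+3+9+2 = 49

49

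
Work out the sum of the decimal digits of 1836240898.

49

1+8+3+6+2+4+0+8+9+8 = 49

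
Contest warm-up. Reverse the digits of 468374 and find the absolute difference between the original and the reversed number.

Reverse of 468374 is 473864.
|468374 − 473864| = 5490

5490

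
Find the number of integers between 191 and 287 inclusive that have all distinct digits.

70

The integers in [191, 287] that have all distinct digits: 192, 193, 194, 195, 196, 197, …, 286, 287.
70 qualify.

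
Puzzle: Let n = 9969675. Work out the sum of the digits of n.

9+9+6+9+6+7+5 = 51

51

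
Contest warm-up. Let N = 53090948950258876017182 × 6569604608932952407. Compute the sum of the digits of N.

53090948950258876017182 × 6569604608932952407 = 348786542916244803288437696028000520257074
Sum of its 42 digits: 179.

179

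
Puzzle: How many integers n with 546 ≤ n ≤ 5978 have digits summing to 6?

56

The integers in [546, 5978] that have digits summing to 6: 600, 1005, 1014, 1023, 1032, 1041, …, 5010, 5100.
56 qualify.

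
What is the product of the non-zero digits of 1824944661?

1×8×2×4×9×4×4×6×6×1 = 331776

331776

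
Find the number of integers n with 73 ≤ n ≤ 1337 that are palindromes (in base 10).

The integers in [73, 1337] that are palindromes (in base 10): 77, 88, 99, 101, 111, 121, …, 1221, 1331.
97 qualify.

97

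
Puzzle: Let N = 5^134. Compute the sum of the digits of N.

5^134 = 4591774807899560578002877098524397178979162331140966880893561352650067419745028018951416015625
Sum of its 94 digits: 439.

439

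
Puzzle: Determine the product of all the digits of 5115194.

5×1×1×5×1×9×4 = 900

900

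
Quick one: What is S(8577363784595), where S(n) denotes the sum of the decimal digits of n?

77

8+5+7+7+3+6+3+7+8+4+5+9+5 = 77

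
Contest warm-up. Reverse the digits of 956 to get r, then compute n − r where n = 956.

297

Reverse of 956 is 659.
956 − 659 = 297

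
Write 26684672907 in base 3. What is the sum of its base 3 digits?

26684672907 in base 3 is 2112212200220211120210.
Digit sum: 2+1+1+2+2+1+2+2+0+0+2+2+0+2+1+1+1+2+0+2+1+0 = 27.

27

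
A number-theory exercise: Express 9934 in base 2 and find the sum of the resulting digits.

8

9934 in base 2 is 10011011001110.
Digit sum: 1+0+0+1+1+0+1+1+0+0+1+1+1+0 = 8.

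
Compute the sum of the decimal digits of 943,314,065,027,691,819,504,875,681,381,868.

156

9+4+3+3+1+4+0+6+5+0+2+7+6+9+1+8+1+9+5+0+4+8+7+5+6+8+1+3+8+1+8+6+8 = 156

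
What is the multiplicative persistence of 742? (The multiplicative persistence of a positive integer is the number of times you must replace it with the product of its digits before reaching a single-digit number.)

742 → 56 → 30 → 0 (3 steps)

3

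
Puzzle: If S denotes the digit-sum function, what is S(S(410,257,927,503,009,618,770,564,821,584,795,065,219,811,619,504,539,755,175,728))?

First digit sum: 269.
2+6+9 = 17.

17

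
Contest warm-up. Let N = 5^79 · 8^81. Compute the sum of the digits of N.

5^79 · 8^81 = 233840261972944466912589573234605283144949206876160000000000000000000000000000000000000000000000000000000000000000000000000000000
Sum of its 129 digits: 229.

229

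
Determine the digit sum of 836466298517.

65

8+3+6+4+6+6+2+9+8+5+1+7 = 65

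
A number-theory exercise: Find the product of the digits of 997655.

85050

9×9×7×6×5×5 = 85050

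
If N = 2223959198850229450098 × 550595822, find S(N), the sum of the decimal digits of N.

123

2223959198850229450098 × 550595822 = 1224502643185403538965316290556
Sum of its 31 digits: 123.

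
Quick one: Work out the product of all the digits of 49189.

2592

4×9×1×8×9 = 2592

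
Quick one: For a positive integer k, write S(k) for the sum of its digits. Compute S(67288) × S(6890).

S(67288) = 6+7+2+8+8 = 31.
S(6890) = 6+8+9+0 = 23.
31 · 23 = 713.

713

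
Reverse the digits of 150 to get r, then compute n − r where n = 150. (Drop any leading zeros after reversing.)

99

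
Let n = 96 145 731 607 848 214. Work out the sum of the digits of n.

9+6+1+4+5+7+3+1+6+0+7+8+4+8+2+1+4 = 76

76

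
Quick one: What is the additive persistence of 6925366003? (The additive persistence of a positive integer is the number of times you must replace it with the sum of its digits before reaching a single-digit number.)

2

6925366003 → 40 → 4 (2 steps)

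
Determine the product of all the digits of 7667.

1764

7×6×6×7 = 1764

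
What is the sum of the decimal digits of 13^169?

850

13^169 = 180478943436628555303336751114405012462595328815514062867747656044277930781610134138789049399256868999679563587940457575571005022396505002166104757041282978485607382742190819719615210838573
Sum of its 189 digits: 850.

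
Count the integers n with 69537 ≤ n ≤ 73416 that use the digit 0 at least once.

The integers in [69537, 73416] that use the digit 0 at least once: 69540, 69550, 69560, 69570, 69580, 69590, …, 73409, 73410.
1792 qualify.

1792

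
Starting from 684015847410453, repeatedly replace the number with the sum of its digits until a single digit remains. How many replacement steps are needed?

2

684015847410453 → 60 → 6 (2 steps)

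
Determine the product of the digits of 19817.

504

1×9×8×1×7 = 504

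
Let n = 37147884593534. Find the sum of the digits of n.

71

3+7+1+4+7+8+8+4+5+9+3+5+3+4 = 71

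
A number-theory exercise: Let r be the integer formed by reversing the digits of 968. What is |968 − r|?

Reverse of 968 is 869.
|968 − 869| = 99

99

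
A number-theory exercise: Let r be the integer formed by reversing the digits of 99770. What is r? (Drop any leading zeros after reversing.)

7799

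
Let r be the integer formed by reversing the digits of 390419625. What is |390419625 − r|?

Reverse of 390419625 is 526914093.
|390419625 − 526914093| = 136494468

136494468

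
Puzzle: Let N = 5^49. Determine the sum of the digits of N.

5^49 = 17763568394002504646778106689453125
Sum of its 35 digits: 158.

158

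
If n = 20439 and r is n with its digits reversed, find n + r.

113841

Reverse of 20439 is 93402.
20439 + 93402 = 113841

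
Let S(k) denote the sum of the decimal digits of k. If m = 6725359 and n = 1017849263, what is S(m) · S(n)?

1517

S(6725359) = 6+7+2+5+3+5+9 = 37.
S(1017849263) = 1+0+1+7+8+4+9+2+6+3 = 41.
37 · 41 = 1517.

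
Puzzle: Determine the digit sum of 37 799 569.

55

3+7+7+9+9+5+6+9 = 55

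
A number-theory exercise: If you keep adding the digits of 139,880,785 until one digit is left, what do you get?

4

1+3+9+8+8+0+7+8+5 = 49
4+9 = 13
1+3 = 4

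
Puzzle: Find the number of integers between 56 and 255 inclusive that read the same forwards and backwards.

The integers in [56, 255] that read the same forwards and backwards: 66, 77, 88, 99, 101, 111, …, 242, 252.
20 qualify.

20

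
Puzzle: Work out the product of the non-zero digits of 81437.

672

8×1×4×3×7 = 672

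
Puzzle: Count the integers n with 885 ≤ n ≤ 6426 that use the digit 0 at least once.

The integers in [885, 6426] that use the digit 0 at least once: 890, 900, 901, 902, 903, 904, …, 6410, 6420.
1544 qualify.

1544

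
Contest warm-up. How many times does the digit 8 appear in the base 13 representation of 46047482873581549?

46047482873581549 in base 13 is B905AC006481739.
The digit 8 appears 1 time.

1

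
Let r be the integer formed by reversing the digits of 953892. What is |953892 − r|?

655533

Reverse of 953892 is 298359.
|953892 − 298359| = 655533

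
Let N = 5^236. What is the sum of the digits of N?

5^236 = 905567907882671236750911929088779178068253119813913818958261488993550131859284511473953145196095809945395243929687782965588273287327325533624389208853244781494140625
Sum of its 165 digits: 808.

808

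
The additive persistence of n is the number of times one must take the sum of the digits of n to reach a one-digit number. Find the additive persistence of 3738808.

3

3738808 → 37 → 10 → 1 (3 steps)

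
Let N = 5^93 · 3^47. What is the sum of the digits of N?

405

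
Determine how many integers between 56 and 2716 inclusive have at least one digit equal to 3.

The integers in [56, 2716] that have at least one digit equal to 3: 63, 73, 83, 93, 103, 113, …, 2703, 2713.
743 qualify.

743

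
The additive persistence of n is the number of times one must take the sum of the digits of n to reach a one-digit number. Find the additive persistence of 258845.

258845 → 32 → 5 (2 steps)

2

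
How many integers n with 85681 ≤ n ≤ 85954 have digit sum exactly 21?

3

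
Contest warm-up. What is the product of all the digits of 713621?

252

7×1×3×6×2×1 = 252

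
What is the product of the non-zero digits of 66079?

6×6×7×9 = 2268

2268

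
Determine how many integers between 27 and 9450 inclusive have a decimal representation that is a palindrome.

The integers in [27, 9450] that have a decimal representation that is a palindrome: 33, 44, 55, 66, 77, 88, …, 9339, 9449.
182 qualify.

182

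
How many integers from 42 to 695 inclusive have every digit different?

482

The integers in [42, 695] that have every digit different: 42, 43, 45, 46, 47, 48, …, 694, 695.
482 qualify.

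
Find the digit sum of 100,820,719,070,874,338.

68

1+0+0+8+2+0+7+1+9+0+7+0+8+7+4+3+3+8 = 68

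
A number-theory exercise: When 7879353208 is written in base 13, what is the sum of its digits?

7879353208 in base 13 is 98755099C.
Digit sum: 9+8+7+5+5+0+9+9+12 = 64.

64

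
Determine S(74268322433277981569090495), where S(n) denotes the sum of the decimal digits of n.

7+4+2+6+8+3+2+2+4+3+3+2+7+7+9+8+1+5+6+9+0+9+0+4+9+5 = 125

125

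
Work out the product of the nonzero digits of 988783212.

9×8×8×7×8×3×2×1×2 = 387072

387072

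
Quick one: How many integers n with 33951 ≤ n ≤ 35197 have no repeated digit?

The integers in [33951, 35197] that have no repeated digit: 34012, 34015, 34016, 34017, 34018, 34019, …, 35196, 35197.
419 qualify.

419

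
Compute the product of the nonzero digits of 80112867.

5376

8×1×1×2×8×6×7 = 5376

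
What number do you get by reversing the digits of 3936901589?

9851096393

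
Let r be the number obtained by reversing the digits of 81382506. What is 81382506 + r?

141910824

Reverse of 81382506 is 60528318.
81382506 + 60528318 = 141910824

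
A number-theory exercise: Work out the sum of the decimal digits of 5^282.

928

5^282 = 128688939736700722953473804336792224215209489530865570679660193177589651989376948147587589971308234729775001018436993116095589085621117751205757316605122011522743807887536604539491236209869384765625
Sum of its 198 digits: 928.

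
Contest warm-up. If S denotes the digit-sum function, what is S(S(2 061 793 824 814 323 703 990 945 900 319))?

5

First digit sum: 131.
1+3+1 = 5.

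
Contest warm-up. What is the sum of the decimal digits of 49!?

49! = 608281864034267560872252163321295376887552831379210240000000000
Sum of its 63 digits: 225.

225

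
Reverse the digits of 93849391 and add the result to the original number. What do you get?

113244230

Reverse of 93849391 is 19394839.
93849391 + 19394839 = 113244230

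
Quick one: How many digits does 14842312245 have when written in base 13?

10

14842312245 in base 13 is 1526C87BA7, which has 10 digits.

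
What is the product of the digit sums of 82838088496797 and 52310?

957

S(82838088496797) = 8+2+8+3+8+0+8+8+4+9+6+7+9+7 = 87.
S(52310) = 5+2+3+1+0 = 11.
87 · 11 = 957.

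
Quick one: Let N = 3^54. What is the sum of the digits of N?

3^54 = 58149737003040059690390169
Sum of its 26 digits: 108.

108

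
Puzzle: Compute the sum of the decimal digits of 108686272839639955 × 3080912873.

89

108686272839639955 × 3080912873 = 334852937110037002044640715
Sum of its 27 digits: 89.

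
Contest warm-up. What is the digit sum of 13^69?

343

13^69 = 72793283424406571200160654426947096564972967042568163121501997737880143476573
Sum of its 77 digits: 343.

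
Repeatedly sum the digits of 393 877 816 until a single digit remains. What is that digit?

3+9+3+8+7+7+8+1+6 = 52
5+2 = 7

7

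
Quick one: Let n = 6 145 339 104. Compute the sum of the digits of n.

6+1+4+5+3+3+9+1+0+4 = 36

36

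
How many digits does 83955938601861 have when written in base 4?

24

83955938601861 in base 4 is 103011232003321122232011, which has 24 digits.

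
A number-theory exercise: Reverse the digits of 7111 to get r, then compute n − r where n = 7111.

5994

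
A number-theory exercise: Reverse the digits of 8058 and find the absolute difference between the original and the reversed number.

Reverse of 8058 is 8508.
|8058 − 8508| = 450

450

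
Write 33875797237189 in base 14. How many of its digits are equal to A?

1

33875797237189 in base 14 is 85185112C5A5.
The digit A appears 1 time.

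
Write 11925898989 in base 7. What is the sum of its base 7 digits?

39

11925898989 in base 7 is 601351316544.
Digit sum: 6+0+1+3+5+1+3+1+6+5+4+4 = 39.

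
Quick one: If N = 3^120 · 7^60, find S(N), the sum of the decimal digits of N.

3^120 · 7^60 = 912920516330797989897501319100671163424552283060748314636667478807055142893152629668193590354000850926342401
Sum of its 108 digits: 459.

459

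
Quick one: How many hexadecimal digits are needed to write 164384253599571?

12

164384253599571 in base 16 is 9581B10ADF53, which has 12 digits.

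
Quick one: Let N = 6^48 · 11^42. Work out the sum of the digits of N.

378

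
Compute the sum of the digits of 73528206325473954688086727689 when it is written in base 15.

73528206325473954688086727689 in base 15 is 457B55C9717177989B18EB279.
Digit sum: 4+5+7+11+5+5+12+9+7+1+7+1+7+7+9+8+9+11+1+8+14+11+2+7+9 = 177.

177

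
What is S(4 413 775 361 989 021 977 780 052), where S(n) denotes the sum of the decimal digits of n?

115

4+4+1+3+7+7+5+3+6+1+9+8+9+0+2+1+9+7+7+7+8+0+0+5+2 = 115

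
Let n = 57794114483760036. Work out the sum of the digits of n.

75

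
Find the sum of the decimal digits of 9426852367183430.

9+4+2+6+8+5+2+3+6+7+1+8+3+4+3+0 = 71

71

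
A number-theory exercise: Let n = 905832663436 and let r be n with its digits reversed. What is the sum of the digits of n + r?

Reversal of 905832663436 is 634366238509; 905832663436 + 634366238509 = 1540198901945.
Digit sum of 1540198901945: 1+5+4+0+1+9+8+9+0+1+9+4+5 = 56.

56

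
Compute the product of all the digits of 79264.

7×9×2×6×4 = 3024

3024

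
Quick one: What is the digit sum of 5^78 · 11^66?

478

5^78 · 11^66 = 1784750690491768639815616640456011409000002474260157174122097266248115782450185521669505650521614370518364012241363525390625
Sum of its 124 digits: 478.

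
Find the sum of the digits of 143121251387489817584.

1+4+3+1+2+1+2+5+1+3+8+7+4+8+9+8+1+7+5+8+4 = 92

92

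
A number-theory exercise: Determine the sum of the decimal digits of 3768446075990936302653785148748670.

3+7+6+8+4+4+6+0+7+5+9+9+0+9+3+6+3+0+2+6+5+3+7+8+5+1+4+8+7+4+8+6+7+0 = 170

170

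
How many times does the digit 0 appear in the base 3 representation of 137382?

4

137382 in base 3 is 20222110020.
The digit 0 appears 4 times.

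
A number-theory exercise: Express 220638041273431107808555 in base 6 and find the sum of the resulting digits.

80

220638041273431107808555 in base 6 is 555324002222135015231505321551.
Digit sum: 5+5+5+3+2+4+0+0+2+2+2+2+1+3+5+0+1+5+2+3+1+5+0+5+3+2+1+5+5+1 = 80.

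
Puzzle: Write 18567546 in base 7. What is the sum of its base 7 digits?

30

18567546 in base 7 is 313551534.
Digit sum: 3+1+3+5+5+1+5+3+4 = 30.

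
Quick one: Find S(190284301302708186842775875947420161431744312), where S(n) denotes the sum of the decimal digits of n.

1+9+0+2+8+4+3+0+1+3+0+2+7+0+8+1+8+6+8+4+2+7+7+5+8+7+5+9+4+7+4+2+0+1+6+1+4+3+1+7+4+4+3+1+2 = 179

179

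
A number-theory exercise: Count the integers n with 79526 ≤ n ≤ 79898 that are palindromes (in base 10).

4

The integers in [79526, 79898] that are palindromes (in base 10): 79597, 79697, 79797, 79897.
4 qualify.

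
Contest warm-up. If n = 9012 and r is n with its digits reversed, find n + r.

Reverse of 9012 is 2109.
9012 + 2109 = 11121

11121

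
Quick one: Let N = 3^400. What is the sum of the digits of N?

3^400 = 70550791086553325712464271575934796216507949612787315762871223209262085551582934156579298529447134158154952334825355911866929793071824566694145084454535257027960285323760313192443283334088001
Sum of its 191 digits: 846.

846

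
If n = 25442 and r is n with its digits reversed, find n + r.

49894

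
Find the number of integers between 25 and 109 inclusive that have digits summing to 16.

3

The integers in [25, 109] that have digits summing to 16: 79, 88, 97.
3 qualify.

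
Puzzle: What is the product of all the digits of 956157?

9450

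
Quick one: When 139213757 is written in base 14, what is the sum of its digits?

59

139213757 in base 14 is 146BBC3B.
Digit sum: 1+4+6+11+11+12+3+11 = 59.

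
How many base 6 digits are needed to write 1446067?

8

1446067 in base 6 is 50554431, which has 8 digits.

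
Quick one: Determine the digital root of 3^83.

The digital root of n equals n mod 9 (or 9 when 9 | n), so we need 3^83 mod 9.
3^83 ≡ 0 (mod 9), so the digital root is 9.

9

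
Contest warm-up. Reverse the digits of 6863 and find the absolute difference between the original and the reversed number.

Reverse of 6863 is 3686.
|6863 − 3686| = 3177

3177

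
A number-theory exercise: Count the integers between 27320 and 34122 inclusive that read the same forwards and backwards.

The integers in [27320, 34122] that read the same forwards and backwards: 27372, 27472, 27572, 27672, 27772, 27872, …, 33933, 34043.
68 qualify.

68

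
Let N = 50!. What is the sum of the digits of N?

50! = 30414093201713378043612608166064768844377641568960512000000000000
Sum of its 65 digits: 216.

216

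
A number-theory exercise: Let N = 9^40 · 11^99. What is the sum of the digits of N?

9^40 · 11^99 = 1851723798692745788946194724734868416969657947285979932601037740236796489679674093706669793497254427948202703787123730542121673624541203576691
Sum of its 142 digits: 711.

711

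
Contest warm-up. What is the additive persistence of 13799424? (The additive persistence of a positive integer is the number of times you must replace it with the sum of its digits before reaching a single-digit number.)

3

13799424 → 39 → 12 → 3 (3 steps)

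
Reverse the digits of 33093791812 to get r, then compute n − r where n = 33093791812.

11274052779

Reverse of 33093791812 is 21819739033.
33093791812 − 21819739033 = 11274052779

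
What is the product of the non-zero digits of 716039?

1134

7×1×6×3×9 = 1134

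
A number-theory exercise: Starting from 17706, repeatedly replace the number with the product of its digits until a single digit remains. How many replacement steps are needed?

17706 → 0 (1 step)

1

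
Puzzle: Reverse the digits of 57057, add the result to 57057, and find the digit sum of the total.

12

Reversal of 57057 is 75075; 57057 + 75075 = 132132.
Digit sum of 132132: 1+3+2+1+3+2 = 12.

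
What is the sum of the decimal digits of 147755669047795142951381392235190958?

172

1+4+7+7+5+5+6+6+9+0+4+7+7+9+5+1+4+2+9+5+1+3+8+1+3+9+2+2+3+5+1+9+0+9+5+8 = 172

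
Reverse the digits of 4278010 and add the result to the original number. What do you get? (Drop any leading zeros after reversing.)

4386734

Reverse of 4278010 is 108724.
4278010 + 108724 = 4386734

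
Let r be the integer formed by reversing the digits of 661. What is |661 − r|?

Reverse of 661 is 166.
|661 − 166| = 495

495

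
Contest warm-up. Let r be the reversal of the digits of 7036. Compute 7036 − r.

Reverse of 7036 is 6307.
7036 − 6307 = 729

729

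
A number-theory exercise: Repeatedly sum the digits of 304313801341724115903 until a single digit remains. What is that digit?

3+0+4+3+1+3+8+0+1+3+4+1+7+2+4+1+1+5+9+0+3 = 63
6+3 = 9

9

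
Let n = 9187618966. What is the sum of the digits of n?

9+1+8+7+6+1+8+9+6+6 = 61

61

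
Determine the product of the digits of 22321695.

6480

2×2×3×2×1×6×9×5 = 6480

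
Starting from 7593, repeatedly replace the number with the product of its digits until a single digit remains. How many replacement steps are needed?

3

7593 → 945 → 180 → 0 (3 steps)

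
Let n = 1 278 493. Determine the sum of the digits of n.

1+2+7+8+4+9+3 = 34

34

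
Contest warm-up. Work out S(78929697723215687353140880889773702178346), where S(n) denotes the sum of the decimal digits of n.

210

7+8+9+2+9+6+9+7+7+2+3+2+1+5+6+8+7+3+5+3+1+4+0+8+8+0+8+8+9+7+7+3+7+0+2+1+7+8+3+4+6 = 210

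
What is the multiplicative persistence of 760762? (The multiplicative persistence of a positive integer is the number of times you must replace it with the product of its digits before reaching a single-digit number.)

760762 → 0 (1 step)

1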